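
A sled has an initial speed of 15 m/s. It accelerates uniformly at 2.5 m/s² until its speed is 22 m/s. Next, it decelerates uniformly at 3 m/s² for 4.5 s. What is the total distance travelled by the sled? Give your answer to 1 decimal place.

120.4 m

Phase 1 (accelerating): v₀ = 15.0 m/s, a = 2.5 m/s².
v = v₀ + at → t = (22 − 15.0) / 2.5 = 2.80 s
v² = v₀² + 2aΔx → Δx = (22² − 15.0²)/(2·2.5) = 51.8 m

Phase 2 (decelerating): v₀ = 22.0 m/s, a = -3 m/s².
v = v₀ + at = 22.0 + (-3)(4.5) = 8.50 m/s
Δx = v₀t + ½at² = 22.0·4.5 + 0.5·-3·4.5² = 68.6 m
Total distance = 51.8 + 68.6 = 120 m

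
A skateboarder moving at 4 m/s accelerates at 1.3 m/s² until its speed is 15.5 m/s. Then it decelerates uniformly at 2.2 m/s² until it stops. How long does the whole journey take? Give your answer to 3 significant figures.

15.9 s

Phase 1 (accelerating): v₀ = 4.00 m/s, a = 1.3 m/s².
v = v₀ + at → t = (15.5 − 4.00) / 1.3 = 8.85 s
v² = v₀² + 2aΔx → Δx = (15.5² − 4.00²)/(2·1.3) = 86.2 m

Phase 2 (decelerating): v₀ = 15.5 m/s, a = -2.2 m/s².
v = v₀ + at → t = (0 − 15.5) / -2.2 = 7.05 s
v² = v₀² + 2aΔx → Δx = (0² − 15.5²)/(2·-2.2) = 54.6 m
Total time = 8.85 + 7.05 = 15.9 s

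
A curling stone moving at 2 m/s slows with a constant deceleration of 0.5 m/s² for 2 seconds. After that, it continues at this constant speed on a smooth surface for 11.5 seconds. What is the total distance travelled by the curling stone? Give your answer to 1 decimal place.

14.5 m

Phase 1 (decelerating): v₀ = 2.00 m/s, a = -0.5 m/s².
v = v₀ + at = 2.00 + (-0.5)(2) = 1.00 m/s
Δx = v₀t + ½at² = 2.00·2 + 0.5·-0.5·2² = 3.00 m

Phase 2 (constant speed): v₀ = 1.00 m/s, a = 0 m/s².
v = v₀ + at = 1.00 + (0)(11.5) = 1.00 m/s
Δx = v₀t + ½at² = 1.00·11.5 + 0.5·0·11.5² = 11.5 m
Total distance = 3.00 + 11.5 = 14.5 m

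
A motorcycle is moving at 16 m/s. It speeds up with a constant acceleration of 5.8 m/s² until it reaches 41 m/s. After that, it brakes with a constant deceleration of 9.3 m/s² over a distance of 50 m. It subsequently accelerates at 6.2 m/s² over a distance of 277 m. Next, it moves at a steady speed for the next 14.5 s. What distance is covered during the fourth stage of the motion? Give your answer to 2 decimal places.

Phase 1 (accelerating): v₀ = 16.0 m/s, a = 5.8 m/s².
v = v₀ + at → t = (41 − 16.0) / 5.8 = 4.31 s
v² = v₀² + 2aΔx → Δx = (41² − 16.0²)/(2·5.8) = 123 m

Phase 2 (decelerating): v₀ = 41.0 m/s, a = -9.3 m/s².
v² = v₀² + 2aΔx = 41.0² + 2·-9.3·50 = 751 → v = 27.4 m/s
t = (v − v₀)/a = (27.4 − 41.0)/-9.3 = 1.46 s

Phase 3 (accelerating): v₀ = 27.4 m/s, a = 6.2 m/s².
v² = v₀² + 2aΔx = 27.4² + 2·6.2·277 = 4190 → v = 64.7 m/s
t = (v − v₀)/a = (64.7 − 27.4)/6.2 = 6.02 s

Phase 4 (constant speed): v₀ = 64.7 m/s, a = 0 m/s².
v = v₀ + at = 64.7 + (0)(14.5) = 64.7 m/s
Δx = v₀t + ½at² = 64.7·14.5 + 0.5·0·14.5² = 938 m
Distance in phase 4 = 938 m

938.12 m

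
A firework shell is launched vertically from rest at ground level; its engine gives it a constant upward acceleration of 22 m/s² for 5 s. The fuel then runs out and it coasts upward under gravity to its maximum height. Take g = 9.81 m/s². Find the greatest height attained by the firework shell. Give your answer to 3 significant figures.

892 m

Phase 1 (powered ascent): v₀ = 0 m/s, a = 22 m/s².
v = v₀ + at = 0 + (22)(5) = 110 m/s
Δx = v₀t + ½at² = 0·5 + 0.5·22·5² = 275 m

Phase 2 (coasting upward): v₀ = 110 m/s, a = -9.81 m/s².
v = v₀ + at → t = (0 − 110) / -9.81 = 11.2 s
v² = v₀² + 2aΔx → Δx = (0² − 110²)/(2·-9.81) = 617 m
Maximum height = 275 + 617 = 892 m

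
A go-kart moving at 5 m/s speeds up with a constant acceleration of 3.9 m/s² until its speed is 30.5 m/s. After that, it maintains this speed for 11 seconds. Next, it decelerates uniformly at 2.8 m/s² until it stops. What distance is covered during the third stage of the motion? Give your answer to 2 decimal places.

166.12 m

Phase 1 (accelerating): v₀ = 5.00 m/s, a = 3.9 m/s².
v = v₀ + at → t = (30.5 − 5.00) / 3.9 = 6.54 s
v² = v₀² + 2aΔx → Δx = (30.5² − 5.00²)/(2·3.9) = 116 m

Phase 2 (constant speed): v₀ = 30.5 m/s, a = 0 m/s².
v = v₀ + at = 30.5 + (0)(11) = 30.5 m/s
Δx = v₀t + ½at² = 30.5·11 + 0.5·0·11² = 336 m

Phase 3 (decelerating): v₀ = 30.5 m/s, a = -2.8 m/s².
v = v₀ + at → t = (0 − 30.5) / -2.8 = 10.9 s
v² = v₀² + 2aΔx → Δx = (0² − 30.5²)/(2·-2.8) = 166 m
Distance in phase 3 = 166 m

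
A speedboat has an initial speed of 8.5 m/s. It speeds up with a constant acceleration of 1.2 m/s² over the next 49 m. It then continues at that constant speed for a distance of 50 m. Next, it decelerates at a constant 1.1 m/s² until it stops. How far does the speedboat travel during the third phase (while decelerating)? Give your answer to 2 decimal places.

Phase 1 (accelerating): v₀ = 8.50 m/s, a = 1.2 m/s².
v² = v₀² + 2aΔx = 8.50² + 2·1.2·49 = 190 → v = 13.8 m/s
t = (v − v₀)/a = (13.8 − 8.50)/1.2 = 4.40 s

Phase 2 (constant speed): v₀ = 13.8 m/s, a = 0 m/s².
Constant speed: t = d/v = 50/13.8 = 3.63 s

Phase 3 (decelerating): v₀ = 13.8 m/s, a = -1.1 m/s².
v = v₀ + at → t = (0 − 13.8) / -1.1 = 12.5 s
v² = v₀² + 2aΔx → Δx = (0² − 13.8²)/(2·-1.1) = 86.3 m
Distance in phase 3 = 86.3 m

86.30 m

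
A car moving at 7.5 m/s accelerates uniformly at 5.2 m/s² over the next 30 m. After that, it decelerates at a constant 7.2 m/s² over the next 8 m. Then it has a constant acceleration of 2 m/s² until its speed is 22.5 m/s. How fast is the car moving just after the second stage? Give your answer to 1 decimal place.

Phase 1 (accelerating): v₀ = 7.50 m/s, a = 5.2 m/s².
v² = v₀² + 2aΔx = 7.50² + 2·5.2·30 = 368 → v = 19.2 m/s
t = (v − v₀)/a = (19.2 − 7.50)/5.2 = 2.25 s

Phase 2 (decelerating): v₀ = 19.2 m/s, a = -7.2 m/s².
v² = v₀² + 2aΔx = 19.2² + 2·-7.2·8 = 253 → v = 15.9 m/s
t = (v − v₀)/a = (15.9 − 19.2)/-7.2 = 0.456 s
Speed at end of phase 2 = 15.9 m/s

15.9 m/s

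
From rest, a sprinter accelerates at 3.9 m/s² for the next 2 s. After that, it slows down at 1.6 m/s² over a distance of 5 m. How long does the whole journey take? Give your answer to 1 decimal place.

2.7 s

Phase 1 (accelerating): v₀ = 0 m/s, a = 3.9 m/s².
v = v₀ + at = 0 + (3.9)(2) = 7.80 m/s
Δx = v₀t + ½at² = 0·2 + 0.5·3.9·2² = 7.80 m

Phase 2 (decelerating): v₀ = 7.80 m/s, a = -1.6 m/s².
v² = v₀² + 2aΔx = 7.80² + 2·-1.6·5 = 44.8 → v = 6.70 m/s
t = (v − v₀)/a = (6.70 − 7.80)/-1.6 = 0.690 s
Total time = 2.00 + 0.690 = 2.69 s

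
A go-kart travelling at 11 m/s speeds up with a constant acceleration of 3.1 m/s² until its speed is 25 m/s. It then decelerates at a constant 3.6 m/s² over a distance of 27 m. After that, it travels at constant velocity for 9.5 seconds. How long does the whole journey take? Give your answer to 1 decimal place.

15.2 s

Phase 1 (accelerating): v₀ = 11.0 m/s, a = 3.1 m/s².
v = v₀ + at → t = (25 − 11.0) / 3.1 = 4.52 s
v² = v₀² + 2aΔx → Δx = (25² − 11.0²)/(2·3.1) = 81.3 m

Phase 2 (decelerating): v₀ = 25.0 m/s, a = -3.6 m/s².
v² = v₀² + 2aΔx = 25.0² + 2·-3.6·27 = 431 → v = 20.8 m/s
t = (v − v₀)/a = (20.8 − 25.0)/-3.6 = 1.18 s

Phase 3 (constant speed): v₀ = 20.8 m/s, a = 0 m/s².
v = v₀ + at = 20.8 + (0)(9.5) = 20.8 m/s
Δx = v₀t + ½at² = 20.8·9.5 + 0.5·0·9.5² = 197 m
Total time = 4.52 + 1.18 + 9.50 = 15.2 s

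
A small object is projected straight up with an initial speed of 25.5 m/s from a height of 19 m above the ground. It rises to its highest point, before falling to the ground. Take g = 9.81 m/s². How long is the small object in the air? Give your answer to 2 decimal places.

Phase 1 (rising): v₀ = 25.5 m/s, a = -9.81 m/s².
v = v₀ + at → t = (0 − 25.5) / -9.81 = 2.60 s
v² = v₀² + 2aΔx → Δx = (0² − 25.5²)/(2·-9.81) = 33.1 m

Phase 2 (falling): v₀ = 0 m/s, a = -9.81 m/s².
Falls 52.1 m from rest: t = √(2·52.1/9.81) = 3.26 s; v = g·t = 32.0 m/s.
Total time = 2.60 + 3.26 = 5.86 s

5.86 s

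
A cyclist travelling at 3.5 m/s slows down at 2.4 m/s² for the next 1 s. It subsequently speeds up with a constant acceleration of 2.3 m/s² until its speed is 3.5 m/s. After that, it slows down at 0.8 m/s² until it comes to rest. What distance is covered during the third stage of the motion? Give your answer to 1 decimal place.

Phase 1 (decelerating): v₀ = 3.50 m/s, a = -2.4 m/s².
v = v₀ + at = 3.50 + (-2.4)(1) = 1.10 m/s
Δx = v₀t + ½at² = 3.50·1 + 0.5·-2.4·1² = 2.30 m

Phase 2 (accelerating): v₀ = 1.10 m/s, a = 2.3 m/s².
v = v₀ + at → t = (3.5 − 1.10) / 2.3 = 1.04 s
v² = v₀² + 2aΔx → Δx = (3.5² − 1.10²)/(2·2.3) = 2.40 m

Phase 3 (decelerating): v₀ = 3.50 m/s, a = -0.8 m/s².
v = v₀ + at → t = (0 − 3.50) / -0.8 = 4.38 s
v² = v₀² + 2aΔx → Δx = (0² − 3.50²)/(2·-0.8) = 7.66 m
Distance in phase 3 = 7.66 m

7.7 m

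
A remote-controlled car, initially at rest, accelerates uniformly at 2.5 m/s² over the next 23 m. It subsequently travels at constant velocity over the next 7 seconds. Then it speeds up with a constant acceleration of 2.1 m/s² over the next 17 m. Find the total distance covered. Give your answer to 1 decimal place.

115.1 m

Phase 1 (accelerating): v₀ = 0 m/s, a = 2.5 m/s².
v² = v₀² + 2aΔx = 0² + 2·2.5·23 = 115 → v = 10.7 m/s
t = (v − v₀)/a = (10.7 − 0)/2.5 = 4.29 s

Phase 2 (constant speed): v₀ = 10.7 m/s, a = 0 m/s².
v = v₀ + at = 10.7 + (0)(7) = 10.7 m/s
Δx = v₀t + ½at² = 10.7·7 + 0.5·0·7² = 75.1 m

Phase 3 (accelerating): v₀ = 10.7 m/s, a = 2.1 m/s².
v² = v₀² + 2aΔx = 10.7² + 2·2.1·17 = 186 → v = 13.7 m/s
t = (v − v₀)/a = (13.7 − 10.7)/2.1 = 1.39 s
Total distance = 23.0 + 75.1 + 17.0 = 115 m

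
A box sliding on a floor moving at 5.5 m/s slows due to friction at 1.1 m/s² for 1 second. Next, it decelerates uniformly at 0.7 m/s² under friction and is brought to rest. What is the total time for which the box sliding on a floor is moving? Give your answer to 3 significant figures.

7.29 s

Phase 1 (decelerating): v₀ = 5.50 m/s, a = -1.1 m/s².
v = v₀ + at = 5.50 + (-1.1)(1) = 4.40 m/s
Δx = v₀t + ½at² = 5.50·1 + 0.5·-1.1·1² = 4.95 m

Phase 2 (decelerating): v₀ = 4.40 m/s, a = -0.7 m/s².
v = v₀ + at → t = (0 − 4.40) / -0.7 = 6.29 s
v² = v₀² + 2aΔx → Δx = (0² − 4.40²)/(2·-0.7) = 13.8 m
Total time = 1.00 + 6.29 = 7.29 s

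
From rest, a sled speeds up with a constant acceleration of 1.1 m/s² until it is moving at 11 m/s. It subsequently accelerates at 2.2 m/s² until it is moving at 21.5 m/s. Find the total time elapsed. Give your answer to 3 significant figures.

Phase 1 (accelerating): v₀ = 0 m/s, a = 1.1 m/s².
v = v₀ + at → t = (11 − 0) / 1.1 = 10.0 s
v² = v₀² + 2aΔx → Δx = (11² − 0²)/(2·1.1) = 55.0 m

Phase 2 (accelerating): v₀ = 11.0 m/s, a = 2.2 m/s².
v = v₀ + at → t = (21.5 − 11.0) / 2.2 = 4.77 s
v² = v₀² + 2aΔx → Δx = (21.5² − 11.0²)/(2·2.2) = 77.6 m
Total time = 10.0 + 4.77 = 14.8 s

14.8 s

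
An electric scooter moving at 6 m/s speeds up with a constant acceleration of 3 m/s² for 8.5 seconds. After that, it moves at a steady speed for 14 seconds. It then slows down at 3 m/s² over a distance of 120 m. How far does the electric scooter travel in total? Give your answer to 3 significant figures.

Phase 1 (accelerating): v₀ = 6.00 m/s, a = 3 m/s².
v = v₀ + at = 6.00 + (3)(8.5) = 31.5 m/s
Δx = v₀t + ½at² = 6.00·8.5 + 0.5·3·8.5² = 159 m

Phase 2 (constant speed): v₀ = 31.5 m/s, a = 0 m/s².
v = v₀ + at = 31.5 + (0)(14) = 31.5 m/s
Δx = v₀t + ½at² = 31.5·14 + 0.5·0·14² = 441 m

Phase 3 (decelerating): v₀ = 31.5 m/s, a = -3 m/s².
v² = v₀² + 2aΔx = 31.5² + 2·-3·120 = 272 → v = 16.5 m/s
t = (v − v₀)/a = (16.5 − 31.5)/-3 = 5.00 s
Total distance = 159 + 441 + 120 = 720 m

720 m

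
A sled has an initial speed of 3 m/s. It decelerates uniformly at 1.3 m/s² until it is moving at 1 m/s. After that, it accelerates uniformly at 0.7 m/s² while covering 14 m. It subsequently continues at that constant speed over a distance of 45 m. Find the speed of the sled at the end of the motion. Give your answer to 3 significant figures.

4.54 m/s

Phase 1 (decelerating): v₀ = 3.00 m/s, a = -1.3 m/s².
v = v₀ + at → t = (1 − 3.00) / -1.3 = 1.54 s
v² = v₀² + 2aΔx → Δx = (1² − 3.00²)/(2·-1.3) = 3.08 m

Phase 2 (accelerating): v₀ = 1.00 m/s, a = 0.7 m/s².
v² = v₀² + 2aΔx = 1.00² + 2·0.7·14 = 20.6 → v = 4.54 m/s
t = (v − v₀)/a = (4.54 − 1.00)/0.7 = 5.06 s

Phase 3 (constant speed): v₀ = 4.54 m/s, a = 0 m/s².
Constant speed: t = d/v = 45/4.54 = 9.91 s
Final speed = 4.54 m/s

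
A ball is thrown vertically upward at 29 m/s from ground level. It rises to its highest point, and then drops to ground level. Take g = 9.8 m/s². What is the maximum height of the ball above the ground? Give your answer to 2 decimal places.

Phase 1 (rising): v₀ = 29.0 m/s, a = -9.8 m/s².
v = v₀ + at → t = (0 − 29.0) / -9.8 = 2.96 s
v² = v₀² + 2aΔx → Δx = (0² − 29.0²)/(2·-9.8) = 42.9 m
Maximum height = 42.9 m

42.91 m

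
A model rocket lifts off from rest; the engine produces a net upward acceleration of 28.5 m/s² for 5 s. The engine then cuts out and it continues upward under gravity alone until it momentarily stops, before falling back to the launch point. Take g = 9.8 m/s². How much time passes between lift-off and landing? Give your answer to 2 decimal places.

36.40 s

Phase 1 (powered ascent): v₀ = 0 m/s, a = 28.5 m/s².
v = v₀ + at = 0 + (28.5)(5) = 142 m/s
Δx = v₀t + ½at² = 0·5 + 0.5·28.5·5² = 356 m

Phase 2 (coasting upward): v₀ = 142 m/s, a = -9.8 m/s².
v = v₀ + at → t = (0 − 142) / -9.8 = 14.5 s
v² = v₀² + 2aΔx → Δx = (0² − 142²)/(2·-9.8) = 1040 m

Phase 3 (free fall): v₀ = 0 m/s, a = -9.8 m/s².
Falls 1390 m from rest: t = √(2·1390/9.8) = 16.9 s; v = g·t = 165 m/s.
Total time = 5.00 + 14.5 + 16.9 = 36.4 s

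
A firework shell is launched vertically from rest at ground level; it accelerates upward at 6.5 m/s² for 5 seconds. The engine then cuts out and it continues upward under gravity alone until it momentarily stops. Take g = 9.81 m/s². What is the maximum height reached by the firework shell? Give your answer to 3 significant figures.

135 m

Phase 1 (powered ascent): v₀ = 0 m/s, a = 6.5 m/s².
v = v₀ + at = 0 + (6.5)(5) = 32.5 m/s
Δx = v₀t + ½at² = 0·5 + 0.5·6.5·5² = 81.2 m

Phase 2 (coasting upward): v₀ = 32.5 m/s, a = -9.81 m/s².
v = v₀ + at → t = (0 − 32.5) / -9.81 = 3.31 s
v² = v₀² + 2aΔx → Δx = (0² − 32.5²)/(2·-9.81) = 53.8 m
Maximum height = 81.2 + 53.8 = 135 m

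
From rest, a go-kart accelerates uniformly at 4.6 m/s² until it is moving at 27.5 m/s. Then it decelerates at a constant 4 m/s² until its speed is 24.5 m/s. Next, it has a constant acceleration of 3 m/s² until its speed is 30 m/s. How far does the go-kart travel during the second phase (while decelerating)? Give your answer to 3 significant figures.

Phase 1 (accelerating): v₀ = 0 m/s, a = 4.6 m/s².
v = v₀ + at → t = (27.5 − 0) / 4.6 = 5.98 s
v² = v₀² + 2aΔx → Δx = (27.5² − 0²)/(2·4.6) = 82.2 m

Phase 2 (decelerating): v₀ = 27.5 m/s, a = -4 m/s².
v = v₀ + at → t = (24.5 − 27.5) / -4 = 0.750 s
v² = v₀² + 2aΔx → Δx = (24.5² − 27.5²)/(2·-4) = 19.5 m
Distance in phase 2 = 19.5 m

19.5 m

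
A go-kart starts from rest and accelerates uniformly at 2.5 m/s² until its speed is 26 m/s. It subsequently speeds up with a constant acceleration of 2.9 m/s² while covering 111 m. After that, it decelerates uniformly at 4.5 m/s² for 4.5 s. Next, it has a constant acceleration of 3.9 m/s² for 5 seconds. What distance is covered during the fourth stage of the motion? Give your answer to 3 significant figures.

129 m

Phase 1 (accelerating): v₀ = 0 m/s, a = 2.5 m/s².
v = v₀ + at → t = (26 − 0) / 2.5 = 10.4 s
v² = v₀² + 2aΔx → Δx = (26² − 0²)/(2·2.5) = 135 m

Phase 2 (accelerating): v₀ = 26.0 m/s, a = 2.9 m/s².
v² = v₀² + 2aΔx = 26.0² + 2·2.9·111 = 1320 → v = 36.3 m/s
t = (v − v₀)/a = (36.3 − 26.0)/2.9 = 3.56 s

Phase 3 (decelerating): v₀ = 36.3 m/s, a = -4.5 m/s².
v = v₀ + at = 36.3 + (-4.5)(4.5) = 16.1 m/s
Δx = v₀t + ½at² = 36.3·4.5 + 0.5·-4.5·4.5² = 118 m

Phase 4 (accelerating): v₀ = 16.1 m/s, a = 3.9 m/s².
v = v₀ + at = 16.1 + (3.9)(5) = 35.6 m/s
Δx = v₀t + ½at² = 16.1·5 + 0.5·3.9·5² = 129 m
Distance in phase 4 = 129 m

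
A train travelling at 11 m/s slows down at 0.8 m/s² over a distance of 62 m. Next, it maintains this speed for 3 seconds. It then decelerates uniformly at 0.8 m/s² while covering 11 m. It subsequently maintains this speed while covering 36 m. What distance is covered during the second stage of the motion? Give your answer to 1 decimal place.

14.0 m

Phase 1 (decelerating): v₀ = 11.0 m/s, a = -0.8 m/s².
v² = v₀² + 2aΔx = 11.0² + 2·-0.8·62 = 21.8 → v = 4.67 m/s
t = (v − v₀)/a = (4.67 − 11.0)/-0.8 = 7.91 s

Phase 2 (constant speed): v₀ = 4.67 m/s, a = 0 m/s².
v = v₀ + at = 4.67 + (0)(3) = 4.67 m/s
Δx = v₀t + ½at² = 4.67·3 + 0.5·0·3² = 14.0 m
Distance in phase 2 = 14.0 m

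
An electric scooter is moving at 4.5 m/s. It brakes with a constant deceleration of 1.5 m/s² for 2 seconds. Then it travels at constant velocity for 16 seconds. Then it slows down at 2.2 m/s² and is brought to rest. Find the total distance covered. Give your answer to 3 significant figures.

Phase 1 (decelerating): v₀ = 4.50 m/s, a = -1.5 m/s².
v = v₀ + at = 4.50 + (-1.5)(2) = 1.50 m/s
Δx = v₀t + ½at² = 4.50·2 + 0.5·-1.5·2² = 6.00 m

Phase 2 (constant speed): v₀ = 1.50 m/s, a = 0 m/s².
v = v₀ + at = 1.50 + (0)(16) = 1.50 m/s
Δx = v₀t + ½at² = 1.50·16 + 0.5·0·16² = 24.0 m

Phase 3 (decelerating): v₀ = 1.50 m/s, a = -2.2 m/s².
v = v₀ + at → t = (0 − 1.50) / -2.2 = 0.682 s
v² = v₀² + 2aΔx → Δx = (0² − 1.50²)/(2·-2.2) = 0.511 m
Total distance = 6.00 + 24.0 + 0.511 = 30.5 m

30.5 m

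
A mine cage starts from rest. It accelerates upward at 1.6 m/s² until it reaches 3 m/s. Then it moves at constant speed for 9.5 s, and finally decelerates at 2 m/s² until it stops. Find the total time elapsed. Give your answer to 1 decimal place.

Phase 1 (accelerating): v₀ = 0 m/s, a = 1.6 m/s².
v = v₀ + at → t = (3 − 0) / 1.6 = 1.88 s
v² = v₀² + 2aΔx → Δx = (3² − 0²)/(2·1.6) = 2.81 m

Phase 2 (constant speed): v₀ = 3.00 m/s, a = 0 m/s².
v = v₀ + at = 3.00 + (0)(9.5) = 3.00 m/s
Δx = v₀t + ½at² = 3.00·9.5 + 0.5·0·9.5² = 28.5 m

Phase 3 (decelerating): v₀ = 3.00 m/s, a = -2 m/s².
v = v₀ + at → t = (0 − 3.00) / -2 = 1.50 s
v² = v₀² + 2aΔx → Δx = (0² − 3.00²)/(2·-2) = 2.25 m
Total time = 1.88 + 9.50 + 1.50 = 12.9 s

12.9 s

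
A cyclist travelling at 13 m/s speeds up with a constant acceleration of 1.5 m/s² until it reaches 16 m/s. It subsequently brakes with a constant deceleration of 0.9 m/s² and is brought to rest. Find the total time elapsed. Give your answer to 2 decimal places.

19.78 s

Phase 1 (accelerating): v₀ = 13.0 m/s, a = 1.5 m/s².
v = v₀ + at → t = (16 − 13.0) / 1.5 = 2.00 s
v² = v₀² + 2aΔx → Δx = (16² − 13.0²)/(2·1.5) = 29.0 m

Phase 2 (decelerating): v₀ = 16.0 m/s, a = -0.9 m/s².
v = v₀ + at → t = (0 − 16.0) / -0.9 = 17.8 s
v² = v₀² + 2aΔx → Δx = (0² − 16.0²)/(2·-0.9) = 142 m
Total time = 2.00 + 17.8 = 19.8 s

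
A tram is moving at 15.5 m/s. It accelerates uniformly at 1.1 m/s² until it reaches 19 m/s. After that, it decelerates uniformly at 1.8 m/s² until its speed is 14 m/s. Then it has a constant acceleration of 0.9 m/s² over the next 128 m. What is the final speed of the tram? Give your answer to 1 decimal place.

20.6 m/s

Phase 1 (accelerating): v₀ = 15.5 m/s, a = 1.1 m/s².
v = v₀ + at → t = (19 − 15.5) / 1.1 = 3.18 s
v² = v₀² + 2aΔx → Δx = (19² − 15.5²)/(2·1.1) = 54.9 m

Phase 2 (decelerating): v₀ = 19.0 m/s, a = -1.8 m/s².
v = v₀ + at → t = (14 − 19.0) / -1.8 = 2.78 s
v² = v₀² + 2aΔx → Δx = (14² − 19.0²)/(2·-1.8) = 45.8 m

Phase 3 (accelerating): v₀ = 14.0 m/s, a = 0.9 m/s².
v² = v₀² + 2aΔx = 14.0² + 2·0.9·128 = 426 → v = 20.6 m/s
t = (v − v₀)/a = (20.6 − 14.0)/0.9 = 7.39 s
Final speed = 20.6 m/s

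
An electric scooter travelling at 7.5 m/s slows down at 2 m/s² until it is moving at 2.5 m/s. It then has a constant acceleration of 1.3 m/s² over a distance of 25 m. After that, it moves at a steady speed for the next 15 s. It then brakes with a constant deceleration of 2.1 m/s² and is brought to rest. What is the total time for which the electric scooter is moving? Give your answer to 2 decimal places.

Phase 1 (decelerating): v₀ = 7.50 m/s, a = -2 m/s².
v = v₀ + at → t = (2.5 − 7.50) / -2 = 2.50 s
v² = v₀² + 2aΔx → Δx = (2.5² − 7.50²)/(2·-2) = 12.5 m

Phase 2 (accelerating): v₀ = 2.50 m/s, a = 1.3 m/s².
v² = v₀² + 2aΔx = 2.50² + 2·1.3·25 = 71.2 → v = 8.44 m/s
t = (v − v₀)/a = (8.44 − 2.50)/1.3 = 4.57 s

Phase 3 (constant speed): v₀ = 8.44 m/s, a = 0 m/s².
v = v₀ + at = 8.44 + (0)(15) = 8.44 m/s
Δx = v₀t + ½at² = 8.44·15 + 0.5·0·15² = 127 m

Phase 4 (decelerating): v₀ = 8.44 m/s, a = -2.1 m/s².
v = v₀ + at → t = (0 − 8.44) / -2.1 = 4.02 s
v² = v₀² + 2aΔx → Δx = (0² − 8.44²)/(2·-2.1) = 17.0 m
Total time = 2.50 + 4.57 + 15.0 + 4.02 = 26.1 s

26.09 s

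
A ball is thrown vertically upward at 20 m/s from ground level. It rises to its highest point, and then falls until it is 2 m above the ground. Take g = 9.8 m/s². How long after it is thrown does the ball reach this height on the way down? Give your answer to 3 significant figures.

Phase 1 (rising): v₀ = 20.0 m/s, a = -9.8 m/s².
v = v₀ + at → t = (0 − 20.0) / -9.8 = 2.04 s
v² = v₀² + 2aΔx → Δx = (0² − 20.0²)/(2·-9.8) = 20.4 m

Phase 2 (falling): v₀ = 0 m/s, a = -9.8 m/s².
Falls 18.4 m from rest: t = √(2·18.4/9.8) = 1.94 s; v = g·t = 19.0 m/s.
Total time = 2.04 + 1.94 = 3.98 s

3.98 s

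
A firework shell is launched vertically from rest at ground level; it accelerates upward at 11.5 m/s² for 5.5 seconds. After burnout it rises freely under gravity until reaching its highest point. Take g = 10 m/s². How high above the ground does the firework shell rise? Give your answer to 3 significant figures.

Phase 1 (powered ascent): v₀ = 0 m/s, a = 11.5 m/s².
v = v₀ + at = 0 + (11.5)(5.5) = 63.2 m/s
Δx = v₀t + ½at² = 0·5.5 + 0.5·11.5·5.5² = 174 m

Phase 2 (coasting upward): v₀ = 63.2 m/s, a = -10 m/s².
v = v₀ + at → t = (0 − 63.2) / -10 = 6.33 s
v² = v₀² + 2aΔx → Δx = (0² − 63.2²)/(2·-10) = 200 m
Maximum height = 174 + 200 = 374 m

374 m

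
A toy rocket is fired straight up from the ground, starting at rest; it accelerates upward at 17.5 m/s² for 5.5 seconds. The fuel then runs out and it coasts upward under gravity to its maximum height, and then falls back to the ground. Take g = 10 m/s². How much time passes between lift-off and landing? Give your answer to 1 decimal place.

27.2 s

Phase 1 (powered ascent): v₀ = 0 m/s, a = 17.5 m/s².
v = v₀ + at = 0 + (17.5)(5.5) = 96.2 m/s
Δx = v₀t + ½at² = 0·5.5 + 0.5·17.5·5.5² = 265 m

Phase 2 (coasting upward): v₀ = 96.2 m/s, a = -10 m/s².
v = v₀ + at → t = (0 − 96.2) / -10 = 9.62 s
v² = v₀² + 2aΔx → Δx = (0² − 96.2²)/(2·-10) = 463 m

Phase 3 (free fall): v₀ = 0 m/s, a = -10 m/s².
Falls 728 m from rest: t = √(2·728/10) = 12.1 s; v = g·t = 121 m/s.
Total time = 5.50 + 9.62 + 12.1 = 27.2 s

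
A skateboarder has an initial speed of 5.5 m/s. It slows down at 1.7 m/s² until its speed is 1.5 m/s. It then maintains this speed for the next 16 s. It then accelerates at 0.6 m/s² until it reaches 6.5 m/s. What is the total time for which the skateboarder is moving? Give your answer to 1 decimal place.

Phase 1 (decelerating): v₀ = 5.50 m/s, a = -1.7 m/s².
v = v₀ + at → t = (1.5 − 5.50) / -1.7 = 2.35 s
v² = v₀² + 2aΔx → Δx = (1.5² − 5.50²)/(2·-1.7) = 8.24 m

Phase 2 (constant speed): v₀ = 1.50 m/s, a = 0 m/s².
v = v₀ + at = 1.50 + (0)(16) = 1.50 m/s
Δx = v₀t + ½at² = 1.50·16 + 0.5·0·16² = 24.0 m

Phase 3 (accelerating): v₀ = 1.50 m/s, a = 0.6 m/s².
v = v₀ + at → t = (6.5 − 1.50) / 0.6 = 8.33 s
v² = v₀² + 2aΔx → Δx = (6.5² − 1.50²)/(2·0.6) = 33.3 m
Total time = 2.35 + 16.0 + 8.33 = 26.7 s

26.7 s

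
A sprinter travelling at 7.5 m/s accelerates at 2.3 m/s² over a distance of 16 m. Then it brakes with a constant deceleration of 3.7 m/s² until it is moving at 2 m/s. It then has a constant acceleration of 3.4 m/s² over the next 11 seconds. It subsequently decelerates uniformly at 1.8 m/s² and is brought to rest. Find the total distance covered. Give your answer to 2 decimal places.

Phase 1 (accelerating): v₀ = 7.50 m/s, a = 2.3 m/s².
v² = v₀² + 2aΔx = 7.50² + 2·2.3·16 = 130 → v = 11.4 m/s
t = (v − v₀)/a = (11.4 − 7.50)/2.3 = 1.69 s

Phase 2 (decelerating): v₀ = 11.4 m/s, a = -3.7 m/s².
v = v₀ + at → t = (2 − 11.4) / -3.7 = 2.54 s
v² = v₀² + 2aΔx → Δx = (2² − 11.4²)/(2·-3.7) = 17.0 m

Phase 3 (accelerating): v₀ = 2.00 m/s, a = 3.4 m/s².
v = v₀ + at = 2.00 + (3.4)(11) = 39.4 m/s
Δx = v₀t + ½at² = 2.00·11 + 0.5·3.4·11² = 228 m

Phase 4 (decelerating): v₀ = 39.4 m/s, a = -1.8 m/s².
v = v₀ + at → t = (0 − 39.4) / -1.8 = 21.9 s
v² = v₀² + 2aΔx → Δx = (0² − 39.4²)/(2·-1.8) = 431 m
Total distance = 16.0 + 17.0 + 228 + 431 = 692 m

691.92 m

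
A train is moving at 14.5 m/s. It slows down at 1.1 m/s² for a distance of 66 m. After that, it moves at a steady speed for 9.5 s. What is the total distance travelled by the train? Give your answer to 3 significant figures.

143 m

Phase 1 (decelerating): v₀ = 14.5 m/s, a = -1.1 m/s².
v² = v₀² + 2aΔx = 14.5² + 2·-1.1·66 = 65.0 → v = 8.07 m/s
t = (v − v₀)/a = (8.07 − 14.5)/-1.1 = 5.85 s

Phase 2 (constant speed): v₀ = 8.07 m/s, a = 0 m/s².
v = v₀ + at = 8.07 + (0)(9.5) = 8.07 m/s
Δx = v₀t + ½at² = 8.07·9.5 + 0.5·0·9.5² = 76.6 m
Total distance = 66.0 + 76.6 = 143 m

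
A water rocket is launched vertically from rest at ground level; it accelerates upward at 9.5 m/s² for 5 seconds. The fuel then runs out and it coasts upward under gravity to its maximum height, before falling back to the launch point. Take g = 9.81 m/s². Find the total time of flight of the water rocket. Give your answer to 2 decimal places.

16.75 s

Phase 1 (powered ascent): v₀ = 0 m/s, a = 9.5 m/s².
v = v₀ + at = 0 + (9.5)(5) = 47.5 m/s
Δx = v₀t + ½at² = 0·5 + 0.5·9.5·5² = 119 m

Phase 2 (coasting upward): v₀ = 47.5 m/s, a = -9.81 m/s².
v = v₀ + at → t = (0 − 47.5) / -9.81 = 4.84 s
v² = v₀² + 2aΔx → Δx = (0² − 47.5²)/(2·-9.81) = 115 m

Phase 3 (free fall): v₀ = 0 m/s, a = -9.81 m/s².
Falls 234 m from rest: t = √(2·234/9.81) = 6.90 s; v = g·t = 67.7 m/s.
Total time = 5.00 + 4.84 + 6.90 = 16.7 s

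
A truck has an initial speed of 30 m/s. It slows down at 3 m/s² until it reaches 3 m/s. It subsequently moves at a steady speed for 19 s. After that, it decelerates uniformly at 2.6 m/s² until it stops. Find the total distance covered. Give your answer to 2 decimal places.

207.23 m

Phase 1 (decelerating): v₀ = 30.0 m/s, a = -3 m/s².
v = v₀ + at → t = (3 − 30.0) / -3 = 9.00 s
v² = v₀² + 2aΔx → Δx = (3² − 30.0²)/(2·-3) = 148 m

Phase 2 (constant speed): v₀ = 3.00 m/s, a = 0 m/s².
v = v₀ + at = 3.00 + (0)(19) = 3.00 m/s
Δx = v₀t + ½at² = 3.00·19 + 0.5·0·19² = 57.0 m

Phase 3 (decelerating): v₀ = 3.00 m/s, a = -2.6 m/s².
v = v₀ + at → t = (0 − 3.00) / -2.6 = 1.15 s
v² = v₀² + 2aΔx → Δx = (0² − 3.00²)/(2·-2.6) = 1.73 m
Total distance = 148 + 57.0 + 1.73 = 207 m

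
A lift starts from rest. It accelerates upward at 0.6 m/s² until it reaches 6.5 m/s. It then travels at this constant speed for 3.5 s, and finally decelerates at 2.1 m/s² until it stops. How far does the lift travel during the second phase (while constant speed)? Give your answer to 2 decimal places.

22.75 m

Phase 1 (accelerating): v₀ = 0 m/s, a = 0.6 m/s².
v = v₀ + at → t = (6.5 − 0) / 0.6 = 10.8 s
v² = v₀² + 2aΔx → Δx = (6.5² − 0²)/(2·0.6) = 35.2 m

Phase 2 (constant speed): v₀ = 6.50 m/s, a = 0 m/s².
v = v₀ + at = 6.50 + (0)(3.5) = 6.50 m/s
Δx = v₀t + ½at² = 6.50·3.5 + 0.5·0·3.5² = 22.8 m
Distance in phase 2 = 22.8 m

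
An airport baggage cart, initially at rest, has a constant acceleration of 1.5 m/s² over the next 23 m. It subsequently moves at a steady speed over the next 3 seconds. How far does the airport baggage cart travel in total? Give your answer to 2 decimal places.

Phase 1 (accelerating): v₀ = 0 m/s, a = 1.5 m/s².
v² = v₀² + 2aΔx = 0² + 2·1.5·23 = 69.0 → v = 8.31 m/s
t = (v − v₀)/a = (8.31 − 0)/1.5 = 5.54 s

Phase 2 (constant speed): v₀ = 8.31 m/s, a = 0 m/s².
v = v₀ + at = 8.31 + (0)(3) = 8.31 m/s
Δx = v₀t + ½at² = 8.31·3 + 0.5·0·3² = 24.9 m
Total distance = 23.0 + 24.9 = 47.9 m

47.92 m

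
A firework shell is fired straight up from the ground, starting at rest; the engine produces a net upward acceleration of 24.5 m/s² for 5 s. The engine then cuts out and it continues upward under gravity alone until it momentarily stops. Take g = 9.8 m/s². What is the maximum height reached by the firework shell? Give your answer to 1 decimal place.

Phase 1 (powered ascent): v₀ = 0 m/s, a = 24.5 m/s².
v = v₀ + at = 0 + (24.5)(5) = 122 m/s
Δx = v₀t + ½at² = 0·5 + 0.5·24.5·5² = 306 m

Phase 2 (coasting upward): v₀ = 122 m/s, a = -9.8 m/s².
v = v₀ + at → t = (0 − 122) / -9.8 = 12.5 s
v² = v₀² + 2aΔx → Δx = (0² − 122²)/(2·-9.8) = 766 m
Maximum height = 306 + 766 = 1070 m

1071.9 m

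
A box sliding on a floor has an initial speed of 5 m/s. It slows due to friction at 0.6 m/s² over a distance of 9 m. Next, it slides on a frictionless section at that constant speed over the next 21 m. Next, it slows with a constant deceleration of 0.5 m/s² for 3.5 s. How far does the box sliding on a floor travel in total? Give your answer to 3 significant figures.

40.1 m

Phase 1 (decelerating): v₀ = 5.00 m/s, a = -0.6 m/s².
v² = v₀² + 2aΔx = 5.00² + 2·-0.6·9 = 14.2 → v = 3.77 m/s
t = (v − v₀)/a = (3.77 − 5.00)/-0.6 = 2.05 s

Phase 2 (constant speed): v₀ = 3.77 m/s, a = 0 m/s².
Constant speed: t = d/v = 21/3.77 = 5.57 s

Phase 3 (decelerating): v₀ = 3.77 m/s, a = -0.5 m/s².
v = v₀ + at = 3.77 + (-0.5)(3.5) = 2.02 m/s
Δx = v₀t + ½at² = 3.77·3.5 + 0.5·-0.5·3.5² = 10.1 m
Total distance = 9.00 + 21.0 + 10.1 = 40.1 m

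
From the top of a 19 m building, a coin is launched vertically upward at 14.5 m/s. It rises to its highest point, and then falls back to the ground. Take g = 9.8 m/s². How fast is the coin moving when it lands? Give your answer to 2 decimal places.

Phase 1 (rising): v₀ = 14.5 m/s, a = -9.8 m/s².
v = v₀ + at → t = (0 − 14.5) / -9.8 = 1.48 s
v² = v₀² + 2aΔx → Δx = (0² − 14.5²)/(2·-9.8) = 10.7 m

Phase 2 (falling): v₀ = 0 m/s, a = -9.8 m/s².
Falls 29.7 m from rest: t = √(2·29.7/9.8) = 2.46 s; v = g·t = 24.1 m/s.
Final speed = 24.1 m/s

24.14 m/s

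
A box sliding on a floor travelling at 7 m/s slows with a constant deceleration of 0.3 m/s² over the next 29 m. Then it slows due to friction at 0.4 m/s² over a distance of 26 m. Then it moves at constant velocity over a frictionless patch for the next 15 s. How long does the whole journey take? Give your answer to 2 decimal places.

Phase 1 (decelerating): v₀ = 7.00 m/s, a = -0.3 m/s².
v² = v₀² + 2aΔx = 7.00² + 2·-0.3·29 = 31.6 → v = 5.62 m/s
t = (v − v₀)/a = (5.62 − 7.00)/-0.3 = 4.60 s

Phase 2 (decelerating): v₀ = 5.62 m/s, a = -0.4 m/s².
v² = v₀² + 2aΔx = 5.62² + 2·-0.4·26 = 10.8 → v = 3.29 m/s
t = (v − v₀)/a = (3.29 − 5.62)/-0.4 = 5.84 s

Phase 3 (constant speed): v₀ = 3.29 m/s, a = 0 m/s².
v = v₀ + at = 3.29 + (0)(15) = 3.29 m/s
Δx = v₀t + ½at² = 3.29·15 + 0.5·0·15² = 49.3 m
Total time = 4.60 + 5.84 + 15.0 = 25.4 s

25.43 s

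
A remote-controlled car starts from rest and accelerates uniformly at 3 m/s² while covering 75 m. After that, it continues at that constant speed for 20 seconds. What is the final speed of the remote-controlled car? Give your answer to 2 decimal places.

Phase 1 (accelerating): v₀ = 0 m/s, a = 3 m/s².
v² = v₀² + 2aΔx = 0² + 2·3·75 = 450 → v = 21.2 m/s
t = (v − v₀)/a = (21.2 − 0)/3 = 7.07 s

Phase 2 (constant speed): v₀ = 21.2 m/s, a = 0 m/s².
v = v₀ + at = 21.2 + (0)(20) = 21.2 m/s
Δx = v₀t + ½at² = 21.2·20 + 0.5·0·20² = 424 m
Final speed = 21.2 m/s

21.21 m/s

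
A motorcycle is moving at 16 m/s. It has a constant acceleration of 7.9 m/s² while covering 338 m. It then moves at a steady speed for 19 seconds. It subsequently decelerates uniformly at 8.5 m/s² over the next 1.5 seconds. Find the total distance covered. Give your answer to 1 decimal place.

1862.0 m

Phase 1 (accelerating): v₀ = 16.0 m/s, a = 7.9 m/s².
v² = v₀² + 2aΔx = 16.0² + 2·7.9·338 = 5600 → v = 74.8 m/s
t = (v − v₀)/a = (74.8 − 16.0)/7.9 = 7.44 s

Phase 2 (constant speed): v₀ = 74.8 m/s, a = 0 m/s².
v = v₀ + at = 74.8 + (0)(19) = 74.8 m/s
Δx = v₀t + ½at² = 74.8·19 + 0.5·0·19² = 1420 m

Phase 3 (decelerating): v₀ = 74.8 m/s, a = -8.5 m/s².
v = v₀ + at = 74.8 + (-8.5)(1.5) = 62.1 m/s
Δx = v₀t + ½at² = 74.8·1.5 + 0.5·-8.5·1.5² = 103 m
Total distance = 338 + 1420 + 103 = 1860 m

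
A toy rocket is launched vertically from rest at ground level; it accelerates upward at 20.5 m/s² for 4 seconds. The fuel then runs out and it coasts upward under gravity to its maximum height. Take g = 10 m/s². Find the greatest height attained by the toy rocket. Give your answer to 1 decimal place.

500.2 m

Phase 1 (powered ascent): v₀ = 0 m/s, a = 20.5 m/s².
v = v₀ + at = 0 + (20.5)(4) = 82.0 m/s
Δx = v₀t + ½at² = 0·4 + 0.5·20.5·4² = 164 m

Phase 2 (coasting upward): v₀ = 82.0 m/s, a = -10 m/s².
v = v₀ + at → t = (0 − 82.0) / -10 = 8.20 s
v² = v₀² + 2aΔx → Δx = (0² − 82.0²)/(2·-10) = 336 m
Maximum height = 164 + 336 = 500 m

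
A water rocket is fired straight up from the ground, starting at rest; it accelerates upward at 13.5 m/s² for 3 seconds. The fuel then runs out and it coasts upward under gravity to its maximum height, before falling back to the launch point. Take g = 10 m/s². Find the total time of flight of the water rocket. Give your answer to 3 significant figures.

12.4 s

Phase 1 (powered ascent): v₀ = 0 m/s, a = 13.5 m/s².
v = v₀ + at = 0 + (13.5)(3) = 40.5 m/s
Δx = v₀t + ½at² = 0·3 + 0.5·13.5·3² = 60.8 m

Phase 2 (coasting upward): v₀ = 40.5 m/s, a = -10 m/s².
v = v₀ + at → t = (0 − 40.5) / -10 = 4.05 s
v² = v₀² + 2aΔx → Δx = (0² − 40.5²)/(2·-10) = 82.0 m

Phase 3 (free fall): v₀ = 0 m/s, a = -10 m/s².
Falls 143 m from rest: t = √(2·143/10) = 5.34 s; v = g·t = 53.4 m/s.
Total time = 3.00 + 4.05 + 5.34 = 12.4 s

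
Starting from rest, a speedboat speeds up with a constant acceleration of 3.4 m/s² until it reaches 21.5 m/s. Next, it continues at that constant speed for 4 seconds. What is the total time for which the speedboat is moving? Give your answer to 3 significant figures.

10.3 s

Phase 1 (accelerating): v₀ = 0 m/s, a = 3.4 m/s².
v = v₀ + at → t = (21.5 − 0) / 3.4 = 6.32 s
v² = v₀² + 2aΔx → Δx = (21.5² − 0²)/(2·3.4) = 68.0 m

Phase 2 (constant speed): v₀ = 21.5 m/s, a = 0 m/s².
v = v₀ + at = 21.5 + (0)(4) = 21.5 m/s
Δx = v₀t + ½at² = 21.5·4 + 0.5·0·4² = 86.0 m
Total time = 6.32 + 4.00 = 10.3 s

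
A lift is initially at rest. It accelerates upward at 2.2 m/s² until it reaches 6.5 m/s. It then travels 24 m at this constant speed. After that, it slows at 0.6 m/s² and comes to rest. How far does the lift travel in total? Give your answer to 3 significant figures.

68.8 m

Phase 1 (accelerating): v₀ = 0 m/s, a = 2.2 m/s².
v = v₀ + at → t = (6.5 − 0) / 2.2 = 2.95 s
v² = v₀² + 2aΔx → Δx = (6.5² − 0²)/(2·2.2) = 9.60 m

Phase 2 (constant speed): v₀ = 6.50 m/s, a = 0 m/s².
Constant speed: t = d/v = 24/6.50 = 3.69 s

Phase 3 (decelerating): v₀ = 6.50 m/s, a = -0.6 m/s².
v = v₀ + at → t = (0 − 6.50) / -0.6 = 10.8 s
v² = v₀² + 2aΔx → Δx = (0² − 6.50²)/(2·-0.6) = 35.2 m
Total distance = 9.60 + 24.0 + 35.2 = 68.8 m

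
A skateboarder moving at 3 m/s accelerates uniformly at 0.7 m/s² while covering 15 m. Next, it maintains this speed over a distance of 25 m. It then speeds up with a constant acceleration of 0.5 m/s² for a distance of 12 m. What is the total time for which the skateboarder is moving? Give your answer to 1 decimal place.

Phase 1 (accelerating): v₀ = 3.00 m/s, a = 0.7 m/s².
v² = v₀² + 2aΔx = 3.00² + 2·0.7·15 = 30.0 → v = 5.48 m/s
t = (v − v₀)/a = (5.48 − 3.00)/0.7 = 3.54 s

Phase 2 (constant speed): v₀ = 5.48 m/s, a = 0 m/s².
Constant speed: t = d/v = 25/5.48 = 4.56 s

Phase 3 (accelerating): v₀ = 5.48 m/s, a = 0.5 m/s².
v² = v₀² + 2aΔx = 5.48² + 2·0.5·12 = 42.0 → v = 6.48 m/s
t = (v − v₀)/a = (6.48 − 5.48)/0.5 = 2.01 s
Total time = 3.54 + 4.56 + 2.01 = 10.1 s

10.1 s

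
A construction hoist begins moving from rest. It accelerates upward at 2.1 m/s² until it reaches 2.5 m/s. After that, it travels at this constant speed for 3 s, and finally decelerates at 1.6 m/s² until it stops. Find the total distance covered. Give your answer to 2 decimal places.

10.94 m

Phase 1 (accelerating): v₀ = 0 m/s, a = 2.1 m/s².
v = v₀ + at → t = (2.5 − 0) / 2.1 = 1.19 s
v² = v₀² + 2aΔx → Δx = (2.5² − 0²)/(2·2.1) = 1.49 m

Phase 2 (constant speed): v₀ = 2.50 m/s, a = 0 m/s².
v = v₀ + at = 2.50 + (0)(3) = 2.50 m/s
Δx = v₀t + ½at² = 2.50·3 + 0.5·0·3² = 7.50 m

Phase 3 (decelerating): v₀ = 2.50 m/s, a = -1.6 m/s².
v = v₀ + at → t = (0 − 2.50) / -1.6 = 1.56 s
v² = v₀² + 2aΔx → Δx = (0² − 2.50²)/(2·-1.6) = 1.95 m
Total distance = 1.49 + 7.50 + 1.95 = 10.9 m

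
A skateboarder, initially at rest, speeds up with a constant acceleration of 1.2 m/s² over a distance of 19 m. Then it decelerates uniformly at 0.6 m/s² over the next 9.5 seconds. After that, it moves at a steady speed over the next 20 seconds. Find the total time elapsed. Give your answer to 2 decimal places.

Phase 1 (accelerating): v₀ = 0 m/s, a = 1.2 m/s².
v² = v₀² + 2aΔx = 0² + 2·1.2·19 = 45.6 → v = 6.75 m/s
t = (v − v₀)/a = (6.75 − 0)/1.2 = 5.63 s

Phase 2 (decelerating): v₀ = 6.75 m/s, a = -0.6 m/s².
v = v₀ + at = 6.75 + (-0.6)(9.5) = 1.05 m/s
Δx = v₀t + ½at² = 6.75·9.5 + 0.5·-0.6·9.5² = 37.1 m

Phase 3 (constant speed): v₀ = 1.05 m/s, a = 0 m/s².
v = v₀ + at = 1.05 + (0)(20) = 1.05 m/s
Δx = v₀t + ½at² = 1.05·20 + 0.5·0·20² = 21.1 m
Total time = 5.63 + 9.50 + 20.0 = 35.1 s

35.13 s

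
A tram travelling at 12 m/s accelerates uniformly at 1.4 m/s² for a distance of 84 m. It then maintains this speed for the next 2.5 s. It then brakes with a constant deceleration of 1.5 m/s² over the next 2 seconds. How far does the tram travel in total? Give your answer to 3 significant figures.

Phase 1 (accelerating): v₀ = 12.0 m/s, a = 1.4 m/s².
v² = v₀² + 2aΔx = 12.0² + 2·1.4·84 = 379 → v = 19.5 m/s
t = (v − v₀)/a = (19.5 − 12.0)/1.4 = 5.34 s

Phase 2 (constant speed): v₀ = 19.5 m/s, a = 0 m/s².
v = v₀ + at = 19.5 + (0)(2.5) = 19.5 m/s
Δx = v₀t + ½at² = 19.5·2.5 + 0.5·0·2.5² = 48.7 m

Phase 3 (decelerating): v₀ = 19.5 m/s, a = -1.5 m/s².
v = v₀ + at = 19.5 + (-1.5)(2) = 16.5 m/s
Δx = v₀t + ½at² = 19.5·2 + 0.5·-1.5·2² = 35.9 m
Total distance = 84.0 + 48.7 + 35.9 = 169 m

169 m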